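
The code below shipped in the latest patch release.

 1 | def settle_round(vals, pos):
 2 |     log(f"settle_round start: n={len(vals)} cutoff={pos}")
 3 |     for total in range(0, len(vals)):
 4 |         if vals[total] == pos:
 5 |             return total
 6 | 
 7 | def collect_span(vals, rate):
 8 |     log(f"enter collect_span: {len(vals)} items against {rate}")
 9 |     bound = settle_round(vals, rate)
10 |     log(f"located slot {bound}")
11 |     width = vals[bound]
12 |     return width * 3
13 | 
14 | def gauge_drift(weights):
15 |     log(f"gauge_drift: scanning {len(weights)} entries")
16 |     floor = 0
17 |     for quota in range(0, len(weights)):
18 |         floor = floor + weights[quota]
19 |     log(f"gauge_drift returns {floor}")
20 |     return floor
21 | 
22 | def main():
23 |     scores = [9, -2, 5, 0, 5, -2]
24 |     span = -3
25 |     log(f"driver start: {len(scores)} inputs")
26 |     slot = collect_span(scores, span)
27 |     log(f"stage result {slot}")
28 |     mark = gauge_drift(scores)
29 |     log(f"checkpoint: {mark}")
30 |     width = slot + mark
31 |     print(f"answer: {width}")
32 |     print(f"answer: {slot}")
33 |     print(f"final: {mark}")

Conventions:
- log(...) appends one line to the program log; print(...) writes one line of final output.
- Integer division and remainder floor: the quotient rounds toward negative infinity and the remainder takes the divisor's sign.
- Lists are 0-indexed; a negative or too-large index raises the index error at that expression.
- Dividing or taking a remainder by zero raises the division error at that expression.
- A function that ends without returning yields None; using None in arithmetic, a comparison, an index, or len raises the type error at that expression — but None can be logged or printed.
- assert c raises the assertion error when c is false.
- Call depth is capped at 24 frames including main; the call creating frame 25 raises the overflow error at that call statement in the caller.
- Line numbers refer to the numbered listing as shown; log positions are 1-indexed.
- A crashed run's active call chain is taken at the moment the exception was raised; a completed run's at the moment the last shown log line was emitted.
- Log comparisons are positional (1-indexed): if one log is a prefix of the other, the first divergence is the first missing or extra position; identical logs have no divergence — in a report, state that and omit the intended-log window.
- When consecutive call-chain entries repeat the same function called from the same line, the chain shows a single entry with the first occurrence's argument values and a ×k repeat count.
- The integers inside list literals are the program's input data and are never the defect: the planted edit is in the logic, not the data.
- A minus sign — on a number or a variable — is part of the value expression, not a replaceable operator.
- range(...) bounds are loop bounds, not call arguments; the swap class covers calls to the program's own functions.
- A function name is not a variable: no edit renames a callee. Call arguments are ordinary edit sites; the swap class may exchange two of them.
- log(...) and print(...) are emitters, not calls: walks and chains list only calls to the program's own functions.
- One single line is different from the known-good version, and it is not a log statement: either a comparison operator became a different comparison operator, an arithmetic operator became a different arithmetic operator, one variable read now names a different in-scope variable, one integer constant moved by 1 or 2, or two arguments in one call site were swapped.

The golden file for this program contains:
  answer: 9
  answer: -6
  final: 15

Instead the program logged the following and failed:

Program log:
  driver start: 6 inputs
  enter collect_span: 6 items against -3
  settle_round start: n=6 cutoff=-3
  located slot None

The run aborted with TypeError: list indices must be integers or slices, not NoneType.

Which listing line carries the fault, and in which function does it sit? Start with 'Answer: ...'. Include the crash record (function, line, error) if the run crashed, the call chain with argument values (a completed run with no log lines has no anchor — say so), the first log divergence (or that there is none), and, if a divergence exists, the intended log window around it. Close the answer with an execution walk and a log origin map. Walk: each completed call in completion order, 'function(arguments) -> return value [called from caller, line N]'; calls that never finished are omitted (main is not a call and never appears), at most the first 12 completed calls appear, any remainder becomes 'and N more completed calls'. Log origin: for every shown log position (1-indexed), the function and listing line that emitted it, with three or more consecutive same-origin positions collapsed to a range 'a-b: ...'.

Answer: the defect is in main at line 24.
Core observation: At log position 2 the runs split — shown 'enter collect_span: 6 items against -3', but the working version logs 'enter collect_span: 6 items against -2'.
Crash: collect_span, line 11, TypeError.
Call chain: main -> collect_span([9, -2, 5, 0, 5, -2], -3) (called at line 26).
First divergence: at position 2 the run shows 'enter collect_span: 6 items against -3' where the working version logs 'enter collect_span: 6 items against -2'.
Intended log window:
  1: driver start: 6 inputs
  2: enter collect_span: 6 items against -2
  3: settle_round start: n=6 cutoff=-2
Execution walk:
  settle_round([9, -2, 5, 0, 5, -2], -3) -> None  [called from collect_span, line 9]
Log line origins:
  1: from main, line 25
  2: from collect_span, line 8
  3: from settle_round, line 2
  4: from collect_span, line 10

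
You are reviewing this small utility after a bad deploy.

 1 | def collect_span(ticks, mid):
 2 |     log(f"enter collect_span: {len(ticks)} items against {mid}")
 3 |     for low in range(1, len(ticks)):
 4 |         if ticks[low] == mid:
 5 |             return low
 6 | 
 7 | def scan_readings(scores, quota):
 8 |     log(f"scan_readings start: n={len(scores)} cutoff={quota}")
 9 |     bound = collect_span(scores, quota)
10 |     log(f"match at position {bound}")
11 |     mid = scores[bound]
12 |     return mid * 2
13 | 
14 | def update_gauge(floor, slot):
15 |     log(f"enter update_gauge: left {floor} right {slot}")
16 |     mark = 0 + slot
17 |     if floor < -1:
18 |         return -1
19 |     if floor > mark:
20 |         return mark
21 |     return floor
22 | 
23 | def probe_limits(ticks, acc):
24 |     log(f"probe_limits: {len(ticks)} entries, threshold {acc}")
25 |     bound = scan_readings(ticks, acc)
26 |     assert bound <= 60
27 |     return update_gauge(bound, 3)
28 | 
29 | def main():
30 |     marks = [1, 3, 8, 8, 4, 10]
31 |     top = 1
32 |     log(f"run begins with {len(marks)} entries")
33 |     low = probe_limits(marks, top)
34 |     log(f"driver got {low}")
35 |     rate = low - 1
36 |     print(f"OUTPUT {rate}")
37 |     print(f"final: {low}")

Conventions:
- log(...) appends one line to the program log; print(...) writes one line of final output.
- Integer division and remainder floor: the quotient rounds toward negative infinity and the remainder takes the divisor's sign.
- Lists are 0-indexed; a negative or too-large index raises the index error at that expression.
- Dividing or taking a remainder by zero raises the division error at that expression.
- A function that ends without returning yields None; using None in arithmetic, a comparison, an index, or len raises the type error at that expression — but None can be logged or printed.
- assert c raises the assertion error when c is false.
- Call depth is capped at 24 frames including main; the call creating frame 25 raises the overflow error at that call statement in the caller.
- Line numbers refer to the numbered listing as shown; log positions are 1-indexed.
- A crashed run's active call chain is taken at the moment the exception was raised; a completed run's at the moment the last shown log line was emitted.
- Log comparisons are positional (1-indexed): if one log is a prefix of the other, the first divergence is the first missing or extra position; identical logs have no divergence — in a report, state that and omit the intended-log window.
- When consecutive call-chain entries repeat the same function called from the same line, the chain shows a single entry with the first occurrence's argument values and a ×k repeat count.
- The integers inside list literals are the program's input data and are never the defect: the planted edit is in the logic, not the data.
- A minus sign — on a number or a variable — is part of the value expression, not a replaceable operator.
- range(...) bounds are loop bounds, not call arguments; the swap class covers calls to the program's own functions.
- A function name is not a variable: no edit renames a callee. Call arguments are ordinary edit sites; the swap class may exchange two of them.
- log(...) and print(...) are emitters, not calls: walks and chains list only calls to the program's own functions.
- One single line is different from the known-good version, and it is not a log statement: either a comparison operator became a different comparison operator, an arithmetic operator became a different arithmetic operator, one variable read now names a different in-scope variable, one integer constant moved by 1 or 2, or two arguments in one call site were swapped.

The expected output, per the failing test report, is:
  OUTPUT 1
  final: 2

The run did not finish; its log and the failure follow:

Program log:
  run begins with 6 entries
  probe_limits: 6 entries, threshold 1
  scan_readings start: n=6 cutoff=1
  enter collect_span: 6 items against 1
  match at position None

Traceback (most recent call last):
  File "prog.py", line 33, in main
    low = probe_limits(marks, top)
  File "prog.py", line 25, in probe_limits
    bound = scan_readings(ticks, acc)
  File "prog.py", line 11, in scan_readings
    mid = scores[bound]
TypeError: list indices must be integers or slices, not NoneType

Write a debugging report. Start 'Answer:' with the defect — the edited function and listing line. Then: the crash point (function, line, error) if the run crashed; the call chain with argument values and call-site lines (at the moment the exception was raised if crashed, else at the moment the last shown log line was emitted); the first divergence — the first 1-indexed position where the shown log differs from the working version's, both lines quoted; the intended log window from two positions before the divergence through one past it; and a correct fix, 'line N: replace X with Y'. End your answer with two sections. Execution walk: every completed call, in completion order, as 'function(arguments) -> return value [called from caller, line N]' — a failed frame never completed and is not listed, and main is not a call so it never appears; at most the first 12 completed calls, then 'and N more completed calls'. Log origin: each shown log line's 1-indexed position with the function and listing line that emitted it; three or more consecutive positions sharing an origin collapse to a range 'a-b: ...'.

Answer: the defect is in collect_span at line 3.
Key fact: Log line 5 is where behavior first shows: 'match at position None' appears instead of 'match at position 0'.
Crash: scan_readings, line 11, TypeError.
Call chain: main -> probe_limits([1, 3, 8, 8, 4, 10], 1) (called at line 33) -> scan_readings([1, 3, 8, 8, 4, 10], 1) (called at line 25).
First divergence: position 5 — the shown line 'match at position None' should read 'match at position 0'.
Intended log window:
  3: scan_readings start: n=6 cutoff=1
  4: enter collect_span: 6 items against 1
  5: match at position 0
  6: enter update_gauge: left 2 right 3
Execution walk:
  collect_span([1, 3, 8, 8, 4, 10], 1) -> None  [called from scan_readings, line 9]
Log origins:
  1: emitted by main (line 32)
  2: emitted by probe_limits (line 24)
  3: emitted by scan_readings (line 8)
  4: emitted by collect_span (line 2)
  5: emitted by scan_readings (line 10)
A correct fix: line 3: replace `1` with `0`.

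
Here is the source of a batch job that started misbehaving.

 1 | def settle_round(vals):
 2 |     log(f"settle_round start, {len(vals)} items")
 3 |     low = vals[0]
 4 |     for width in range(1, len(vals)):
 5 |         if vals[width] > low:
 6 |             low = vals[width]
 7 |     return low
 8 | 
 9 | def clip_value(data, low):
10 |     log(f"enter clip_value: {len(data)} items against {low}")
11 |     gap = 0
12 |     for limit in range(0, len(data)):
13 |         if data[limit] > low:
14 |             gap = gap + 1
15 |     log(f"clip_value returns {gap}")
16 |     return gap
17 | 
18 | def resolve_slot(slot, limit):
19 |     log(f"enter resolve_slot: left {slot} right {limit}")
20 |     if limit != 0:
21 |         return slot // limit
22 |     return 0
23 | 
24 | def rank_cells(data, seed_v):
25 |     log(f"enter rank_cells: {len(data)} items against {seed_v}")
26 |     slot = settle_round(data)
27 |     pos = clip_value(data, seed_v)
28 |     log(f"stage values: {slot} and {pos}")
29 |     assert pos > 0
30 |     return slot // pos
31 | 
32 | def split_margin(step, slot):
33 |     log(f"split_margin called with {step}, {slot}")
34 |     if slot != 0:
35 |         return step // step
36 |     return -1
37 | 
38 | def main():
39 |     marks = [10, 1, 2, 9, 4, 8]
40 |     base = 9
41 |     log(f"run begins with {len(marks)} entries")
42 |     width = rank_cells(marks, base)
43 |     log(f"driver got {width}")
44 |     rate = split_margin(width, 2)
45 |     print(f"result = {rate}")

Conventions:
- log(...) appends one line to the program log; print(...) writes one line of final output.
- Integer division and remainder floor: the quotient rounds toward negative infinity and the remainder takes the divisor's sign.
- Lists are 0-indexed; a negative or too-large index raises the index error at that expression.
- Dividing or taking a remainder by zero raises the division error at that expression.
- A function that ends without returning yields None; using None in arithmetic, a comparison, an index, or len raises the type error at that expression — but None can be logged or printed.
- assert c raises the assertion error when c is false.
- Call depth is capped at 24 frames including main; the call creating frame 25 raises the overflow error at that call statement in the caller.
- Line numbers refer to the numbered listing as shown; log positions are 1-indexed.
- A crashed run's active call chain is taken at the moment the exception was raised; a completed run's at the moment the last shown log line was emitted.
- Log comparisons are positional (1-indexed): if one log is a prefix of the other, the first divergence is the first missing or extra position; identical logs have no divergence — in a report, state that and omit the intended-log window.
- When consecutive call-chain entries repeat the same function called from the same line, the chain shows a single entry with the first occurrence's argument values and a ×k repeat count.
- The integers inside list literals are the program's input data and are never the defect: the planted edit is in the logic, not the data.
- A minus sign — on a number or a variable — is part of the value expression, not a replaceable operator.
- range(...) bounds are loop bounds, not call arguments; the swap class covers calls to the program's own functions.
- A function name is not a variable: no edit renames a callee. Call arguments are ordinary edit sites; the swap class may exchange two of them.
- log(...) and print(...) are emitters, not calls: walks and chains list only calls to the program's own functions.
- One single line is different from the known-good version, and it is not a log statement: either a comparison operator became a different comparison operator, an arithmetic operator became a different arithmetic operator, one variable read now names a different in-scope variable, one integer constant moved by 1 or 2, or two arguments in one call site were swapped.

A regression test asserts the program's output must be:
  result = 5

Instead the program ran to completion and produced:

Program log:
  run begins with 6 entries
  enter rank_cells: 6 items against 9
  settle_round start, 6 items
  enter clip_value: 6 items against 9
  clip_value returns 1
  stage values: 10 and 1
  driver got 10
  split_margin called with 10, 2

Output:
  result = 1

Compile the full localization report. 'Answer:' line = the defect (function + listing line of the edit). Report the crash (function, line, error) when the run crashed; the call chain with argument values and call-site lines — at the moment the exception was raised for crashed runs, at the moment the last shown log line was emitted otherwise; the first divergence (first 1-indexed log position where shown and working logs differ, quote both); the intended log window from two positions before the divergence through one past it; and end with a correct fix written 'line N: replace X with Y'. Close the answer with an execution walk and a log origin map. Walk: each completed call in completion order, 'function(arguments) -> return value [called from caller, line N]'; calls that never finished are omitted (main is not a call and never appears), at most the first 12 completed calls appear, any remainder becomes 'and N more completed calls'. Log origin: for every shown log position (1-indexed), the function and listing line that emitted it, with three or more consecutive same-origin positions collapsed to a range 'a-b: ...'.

Answer: the defect is in split_margin at line 35.
The tell: The logs agree in full; only the final output differs.
Call chain: main -> split_margin(10, 2) (called at line 44).
First divergence: none — the logs agree in full.
Execution walk:
  settle_round([10, 1, 2, 9, 4, 8]) -> 10  [called from rank_cells, line 26]
  clip_value([10, 1, 2, 9, 4, 8], 9) -> 1  [called from rank_cells, line 27]
  rank_cells([10, 1, 2, 9, 4, 8], 9) -> 10  [called from main, line 42]
  split_margin(10, 2) -> 1  [called from main, line 44]
Origin of each log line:
  1: from main, line 41
  2: from rank_cells, line 25
  3: from settle_round, line 2
  4: from clip_value, line 10
  5: from clip_value, line 15
  6: from rank_cells, line 28
  7: from main, line 43
  8: from split_margin, line 33
A correct fix: line 35: replace `step // step` with `step // slot`.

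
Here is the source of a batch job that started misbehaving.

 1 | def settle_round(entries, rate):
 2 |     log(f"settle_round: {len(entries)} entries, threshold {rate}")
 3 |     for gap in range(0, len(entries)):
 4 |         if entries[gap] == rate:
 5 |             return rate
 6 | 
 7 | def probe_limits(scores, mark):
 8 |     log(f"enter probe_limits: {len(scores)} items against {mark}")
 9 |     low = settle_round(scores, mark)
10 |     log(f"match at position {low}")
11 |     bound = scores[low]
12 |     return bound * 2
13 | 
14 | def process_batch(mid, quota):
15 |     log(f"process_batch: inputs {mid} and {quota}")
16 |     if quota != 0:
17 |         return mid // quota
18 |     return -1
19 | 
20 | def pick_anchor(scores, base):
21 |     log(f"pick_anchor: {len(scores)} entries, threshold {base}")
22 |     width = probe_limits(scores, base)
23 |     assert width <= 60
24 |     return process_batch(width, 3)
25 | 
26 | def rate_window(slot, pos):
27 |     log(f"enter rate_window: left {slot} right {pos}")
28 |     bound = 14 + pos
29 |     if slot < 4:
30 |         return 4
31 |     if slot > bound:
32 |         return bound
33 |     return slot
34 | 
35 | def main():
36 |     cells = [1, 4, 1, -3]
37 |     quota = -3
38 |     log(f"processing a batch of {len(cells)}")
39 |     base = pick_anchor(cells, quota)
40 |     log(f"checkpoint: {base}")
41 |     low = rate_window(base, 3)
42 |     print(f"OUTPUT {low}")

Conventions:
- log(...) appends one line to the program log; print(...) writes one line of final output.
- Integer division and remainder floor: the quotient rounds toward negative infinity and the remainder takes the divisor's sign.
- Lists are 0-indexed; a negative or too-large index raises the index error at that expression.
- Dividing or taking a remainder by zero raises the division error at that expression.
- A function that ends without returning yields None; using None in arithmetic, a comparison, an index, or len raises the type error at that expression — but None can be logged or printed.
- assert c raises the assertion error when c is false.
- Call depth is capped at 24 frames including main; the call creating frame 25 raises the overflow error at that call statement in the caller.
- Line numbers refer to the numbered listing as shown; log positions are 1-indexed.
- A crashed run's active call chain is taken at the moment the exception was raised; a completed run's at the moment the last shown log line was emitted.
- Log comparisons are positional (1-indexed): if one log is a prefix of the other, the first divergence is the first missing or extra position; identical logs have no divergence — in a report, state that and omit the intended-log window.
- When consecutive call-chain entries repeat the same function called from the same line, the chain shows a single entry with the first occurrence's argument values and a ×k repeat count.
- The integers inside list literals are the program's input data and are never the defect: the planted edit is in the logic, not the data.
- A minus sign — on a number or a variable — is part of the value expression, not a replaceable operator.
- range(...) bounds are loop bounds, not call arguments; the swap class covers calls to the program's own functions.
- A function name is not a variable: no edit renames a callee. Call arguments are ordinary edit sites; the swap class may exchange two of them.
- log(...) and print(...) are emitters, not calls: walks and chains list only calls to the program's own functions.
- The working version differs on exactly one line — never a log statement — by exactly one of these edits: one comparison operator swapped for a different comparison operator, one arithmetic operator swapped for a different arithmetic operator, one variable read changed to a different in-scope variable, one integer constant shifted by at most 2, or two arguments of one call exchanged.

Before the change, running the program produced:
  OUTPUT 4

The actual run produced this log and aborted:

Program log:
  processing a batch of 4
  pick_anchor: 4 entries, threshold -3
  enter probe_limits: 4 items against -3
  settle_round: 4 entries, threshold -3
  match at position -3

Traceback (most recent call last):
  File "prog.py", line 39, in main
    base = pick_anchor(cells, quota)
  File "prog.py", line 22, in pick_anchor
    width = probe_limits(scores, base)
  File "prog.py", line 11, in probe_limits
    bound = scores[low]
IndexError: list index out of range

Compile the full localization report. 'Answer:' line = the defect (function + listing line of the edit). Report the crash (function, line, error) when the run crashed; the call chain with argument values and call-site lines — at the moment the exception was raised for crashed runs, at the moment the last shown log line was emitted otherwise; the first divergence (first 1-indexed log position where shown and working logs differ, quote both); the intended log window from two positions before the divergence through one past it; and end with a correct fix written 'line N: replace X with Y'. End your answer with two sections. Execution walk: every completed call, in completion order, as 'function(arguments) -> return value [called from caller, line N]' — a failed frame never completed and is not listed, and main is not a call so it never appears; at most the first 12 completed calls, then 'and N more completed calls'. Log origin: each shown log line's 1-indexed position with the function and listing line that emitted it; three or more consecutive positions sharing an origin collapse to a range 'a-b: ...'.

Answer: the defect is in settle_round at line 5.
The tell: The log first diverges at position 5: the faulty run prints 'match at position -3' where the working version prints 'match at position 3'.
Crash: probe_limits, line 11, IndexError.
Call chain: main -> pick_anchor([1, 4, 1, -3], -3) (called at line 39) -> probe_limits([1, 4, 1, -3], -3) (called at line 22).
First divergence: at position 5 the run shows 'match at position -3' where the working version logs 'match at position 3'.
Intended log window:
  3: enter probe_limits: 4 items against -3
  4: settle_round: 4 entries, threshold -3
  5: match at position 3
  6: process_batch: inputs -6 and 3
Execution walk:
  settle_round([1, 4, 1, -3], -3) -> -3  [called from probe_limits, line 9]
Log line origins:
  1: emitted by main (line 38)
  2: emitted by pick_anchor (line 21)
  3: emitted by probe_limits (line 8)
  4: emitted by settle_round (line 2)
  5: emitted by probe_limits (line 10)
A correct fix: line 5: replace `rate` with `gap`.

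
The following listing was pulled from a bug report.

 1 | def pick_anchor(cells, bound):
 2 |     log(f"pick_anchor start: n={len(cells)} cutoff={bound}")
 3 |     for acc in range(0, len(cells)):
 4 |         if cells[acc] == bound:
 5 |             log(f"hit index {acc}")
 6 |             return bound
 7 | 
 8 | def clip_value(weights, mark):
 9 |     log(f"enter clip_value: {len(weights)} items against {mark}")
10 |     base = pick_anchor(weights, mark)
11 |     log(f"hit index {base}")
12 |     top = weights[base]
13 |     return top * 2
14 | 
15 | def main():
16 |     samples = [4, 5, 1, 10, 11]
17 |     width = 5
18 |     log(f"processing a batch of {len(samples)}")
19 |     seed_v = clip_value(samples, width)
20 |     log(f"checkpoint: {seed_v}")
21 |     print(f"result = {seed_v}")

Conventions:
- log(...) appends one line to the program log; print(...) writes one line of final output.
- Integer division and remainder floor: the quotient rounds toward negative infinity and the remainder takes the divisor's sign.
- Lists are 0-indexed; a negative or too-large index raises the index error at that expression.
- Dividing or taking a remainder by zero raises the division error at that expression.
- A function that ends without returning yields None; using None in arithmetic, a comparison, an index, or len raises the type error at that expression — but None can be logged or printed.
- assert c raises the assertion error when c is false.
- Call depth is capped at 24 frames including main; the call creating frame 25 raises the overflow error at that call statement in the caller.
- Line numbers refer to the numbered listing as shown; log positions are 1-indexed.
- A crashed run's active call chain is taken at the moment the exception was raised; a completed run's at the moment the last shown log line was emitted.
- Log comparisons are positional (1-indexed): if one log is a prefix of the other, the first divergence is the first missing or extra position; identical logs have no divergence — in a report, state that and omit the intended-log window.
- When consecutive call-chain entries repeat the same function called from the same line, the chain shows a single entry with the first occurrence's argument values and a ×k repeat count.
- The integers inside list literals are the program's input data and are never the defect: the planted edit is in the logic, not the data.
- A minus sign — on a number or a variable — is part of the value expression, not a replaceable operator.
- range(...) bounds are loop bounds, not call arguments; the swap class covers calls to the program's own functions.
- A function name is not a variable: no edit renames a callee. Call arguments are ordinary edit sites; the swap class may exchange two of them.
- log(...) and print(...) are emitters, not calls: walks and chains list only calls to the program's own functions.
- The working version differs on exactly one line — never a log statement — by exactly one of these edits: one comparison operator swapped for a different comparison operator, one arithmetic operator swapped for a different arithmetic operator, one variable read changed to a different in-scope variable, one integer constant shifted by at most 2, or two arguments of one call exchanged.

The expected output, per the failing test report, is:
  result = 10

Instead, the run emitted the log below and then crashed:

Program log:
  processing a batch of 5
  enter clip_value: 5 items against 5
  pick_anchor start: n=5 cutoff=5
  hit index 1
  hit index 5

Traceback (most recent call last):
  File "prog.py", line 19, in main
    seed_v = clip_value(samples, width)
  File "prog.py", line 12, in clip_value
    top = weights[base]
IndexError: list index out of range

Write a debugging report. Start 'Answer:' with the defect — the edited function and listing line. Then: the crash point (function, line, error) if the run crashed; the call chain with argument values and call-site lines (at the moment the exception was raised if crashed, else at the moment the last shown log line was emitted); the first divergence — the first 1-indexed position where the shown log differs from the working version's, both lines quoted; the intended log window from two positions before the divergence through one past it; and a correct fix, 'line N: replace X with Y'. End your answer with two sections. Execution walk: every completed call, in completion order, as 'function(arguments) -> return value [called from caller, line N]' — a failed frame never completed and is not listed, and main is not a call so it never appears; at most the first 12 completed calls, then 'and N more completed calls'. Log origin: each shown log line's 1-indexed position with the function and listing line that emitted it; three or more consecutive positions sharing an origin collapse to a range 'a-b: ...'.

Answer: the defect is in pick_anchor at line 6.
Key observation: At log position 5 the runs split — shown 'hit index 5', but the working version logs 'hit index 1'.
Crash: clip_value, line 12, IndexError.
Call chain: main -> clip_value([4, 5, 1, 10, 11], 5) (called at line 19).
First divergence: position 5 — the shown line 'hit index 5' should read 'hit index 1'.
Intended log window:
  3: pick_anchor start: n=5 cutoff=5
  4: hit index 1
  5: hit index 1
  6: checkpoint: 10
Execution walk:
  pick_anchor([4, 5, 1, 10, 11], 5) -> 5  [called from clip_value, line 10]
Log origins:
  1: logged in main at line 18
  2: logged in clip_value at line 9
  3: logged in pick_anchor at line 2
  4: logged in pick_anchor at line 5
  5: logged in clip_value at line 11
A correct fix: line 6: replace `bound` with `acc`.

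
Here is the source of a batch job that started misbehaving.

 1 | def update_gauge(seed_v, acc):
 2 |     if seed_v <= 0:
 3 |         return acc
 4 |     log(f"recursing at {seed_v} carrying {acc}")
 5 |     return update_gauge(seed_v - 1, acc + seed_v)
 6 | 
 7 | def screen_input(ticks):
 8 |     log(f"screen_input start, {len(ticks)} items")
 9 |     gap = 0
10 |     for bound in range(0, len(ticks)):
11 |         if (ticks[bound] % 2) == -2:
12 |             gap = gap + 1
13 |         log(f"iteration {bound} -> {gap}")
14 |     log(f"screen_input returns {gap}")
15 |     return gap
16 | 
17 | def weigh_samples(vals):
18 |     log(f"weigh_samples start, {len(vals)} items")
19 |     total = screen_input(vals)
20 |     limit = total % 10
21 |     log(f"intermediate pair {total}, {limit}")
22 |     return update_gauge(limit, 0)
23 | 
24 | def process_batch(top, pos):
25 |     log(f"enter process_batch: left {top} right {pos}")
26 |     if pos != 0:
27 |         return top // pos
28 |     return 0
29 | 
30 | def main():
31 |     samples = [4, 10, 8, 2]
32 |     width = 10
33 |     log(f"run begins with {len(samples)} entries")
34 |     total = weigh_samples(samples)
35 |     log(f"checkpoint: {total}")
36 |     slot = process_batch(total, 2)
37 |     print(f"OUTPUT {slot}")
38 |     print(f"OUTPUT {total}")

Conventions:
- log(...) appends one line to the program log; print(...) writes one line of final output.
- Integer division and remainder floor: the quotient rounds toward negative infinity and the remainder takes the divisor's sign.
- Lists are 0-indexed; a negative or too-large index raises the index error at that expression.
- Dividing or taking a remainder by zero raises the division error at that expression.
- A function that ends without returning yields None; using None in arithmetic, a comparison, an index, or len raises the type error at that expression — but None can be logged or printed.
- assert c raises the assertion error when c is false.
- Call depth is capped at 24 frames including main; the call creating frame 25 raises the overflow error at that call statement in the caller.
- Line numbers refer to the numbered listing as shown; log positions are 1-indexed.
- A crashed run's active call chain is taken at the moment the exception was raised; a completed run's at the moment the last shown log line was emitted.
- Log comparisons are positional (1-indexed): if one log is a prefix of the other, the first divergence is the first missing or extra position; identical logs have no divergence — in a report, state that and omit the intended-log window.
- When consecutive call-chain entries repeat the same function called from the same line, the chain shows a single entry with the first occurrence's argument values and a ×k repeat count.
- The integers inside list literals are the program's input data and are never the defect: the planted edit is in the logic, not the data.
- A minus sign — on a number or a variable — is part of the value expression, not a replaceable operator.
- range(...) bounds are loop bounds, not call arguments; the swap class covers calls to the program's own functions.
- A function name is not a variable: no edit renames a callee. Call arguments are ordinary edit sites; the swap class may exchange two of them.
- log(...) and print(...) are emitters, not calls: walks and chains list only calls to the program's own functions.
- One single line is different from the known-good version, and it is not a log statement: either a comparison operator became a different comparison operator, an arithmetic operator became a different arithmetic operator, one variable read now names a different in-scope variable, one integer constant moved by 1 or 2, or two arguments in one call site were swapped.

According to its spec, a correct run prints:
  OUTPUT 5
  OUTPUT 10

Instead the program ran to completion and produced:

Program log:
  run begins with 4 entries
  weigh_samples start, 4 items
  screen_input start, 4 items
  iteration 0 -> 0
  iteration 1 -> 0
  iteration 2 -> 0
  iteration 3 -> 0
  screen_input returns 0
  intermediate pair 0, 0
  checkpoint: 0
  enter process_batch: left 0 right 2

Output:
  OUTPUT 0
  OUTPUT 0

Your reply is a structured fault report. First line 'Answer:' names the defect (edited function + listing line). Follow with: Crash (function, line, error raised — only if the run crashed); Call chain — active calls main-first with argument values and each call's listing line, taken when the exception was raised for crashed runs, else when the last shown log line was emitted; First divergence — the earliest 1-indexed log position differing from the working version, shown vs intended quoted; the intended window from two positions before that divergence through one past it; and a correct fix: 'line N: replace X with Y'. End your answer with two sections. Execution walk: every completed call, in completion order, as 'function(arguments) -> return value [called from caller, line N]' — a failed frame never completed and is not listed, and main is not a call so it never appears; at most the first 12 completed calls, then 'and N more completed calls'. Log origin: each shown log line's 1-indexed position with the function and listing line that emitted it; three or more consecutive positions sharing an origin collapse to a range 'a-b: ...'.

Answer: the defect is in screen_input at line 11.
Core observation: Position 4 is the first bad log line: 'iteration 0 -> 0' should read 'iteration 0 -> 1'.
Call chain: main -> process_batch(0, 2) (called at line 36).
First divergence: position 4 — shown 'iteration 0 -> 0', intended 'iteration 0 -> 1'.
Intended log window:
  2: weigh_samples start, 4 items
  3: screen_input start, 4 items
  4: iteration 0 -> 1
  5: iteration 1 -> 2
Execution walk:
  screen_input([4, 10, 8, 2]) -> 0  [called from weigh_samples, line 19]
  update_gauge(0, 0) -> 0  [called from weigh_samples, line 22]
  weigh_samples([4, 10, 8, 2]) -> 0  [called from main, line 34]
  process_batch(0, 2) -> 0  [called from main, line 36]
Log line origins:
  1: emitted by main (line 33)
  2: emitted by weigh_samples (line 18)
  3: emitted by screen_input (line 8)
  4-7: emitted by screen_input (line 13)
  8: emitted by screen_input (line 14)
  9: emitted by weigh_samples (line 21)
  10: emitted by main (line 35)
  11: emitted by process_batch (line 25)
A correct fix: line 11: replace `-2` with `0`.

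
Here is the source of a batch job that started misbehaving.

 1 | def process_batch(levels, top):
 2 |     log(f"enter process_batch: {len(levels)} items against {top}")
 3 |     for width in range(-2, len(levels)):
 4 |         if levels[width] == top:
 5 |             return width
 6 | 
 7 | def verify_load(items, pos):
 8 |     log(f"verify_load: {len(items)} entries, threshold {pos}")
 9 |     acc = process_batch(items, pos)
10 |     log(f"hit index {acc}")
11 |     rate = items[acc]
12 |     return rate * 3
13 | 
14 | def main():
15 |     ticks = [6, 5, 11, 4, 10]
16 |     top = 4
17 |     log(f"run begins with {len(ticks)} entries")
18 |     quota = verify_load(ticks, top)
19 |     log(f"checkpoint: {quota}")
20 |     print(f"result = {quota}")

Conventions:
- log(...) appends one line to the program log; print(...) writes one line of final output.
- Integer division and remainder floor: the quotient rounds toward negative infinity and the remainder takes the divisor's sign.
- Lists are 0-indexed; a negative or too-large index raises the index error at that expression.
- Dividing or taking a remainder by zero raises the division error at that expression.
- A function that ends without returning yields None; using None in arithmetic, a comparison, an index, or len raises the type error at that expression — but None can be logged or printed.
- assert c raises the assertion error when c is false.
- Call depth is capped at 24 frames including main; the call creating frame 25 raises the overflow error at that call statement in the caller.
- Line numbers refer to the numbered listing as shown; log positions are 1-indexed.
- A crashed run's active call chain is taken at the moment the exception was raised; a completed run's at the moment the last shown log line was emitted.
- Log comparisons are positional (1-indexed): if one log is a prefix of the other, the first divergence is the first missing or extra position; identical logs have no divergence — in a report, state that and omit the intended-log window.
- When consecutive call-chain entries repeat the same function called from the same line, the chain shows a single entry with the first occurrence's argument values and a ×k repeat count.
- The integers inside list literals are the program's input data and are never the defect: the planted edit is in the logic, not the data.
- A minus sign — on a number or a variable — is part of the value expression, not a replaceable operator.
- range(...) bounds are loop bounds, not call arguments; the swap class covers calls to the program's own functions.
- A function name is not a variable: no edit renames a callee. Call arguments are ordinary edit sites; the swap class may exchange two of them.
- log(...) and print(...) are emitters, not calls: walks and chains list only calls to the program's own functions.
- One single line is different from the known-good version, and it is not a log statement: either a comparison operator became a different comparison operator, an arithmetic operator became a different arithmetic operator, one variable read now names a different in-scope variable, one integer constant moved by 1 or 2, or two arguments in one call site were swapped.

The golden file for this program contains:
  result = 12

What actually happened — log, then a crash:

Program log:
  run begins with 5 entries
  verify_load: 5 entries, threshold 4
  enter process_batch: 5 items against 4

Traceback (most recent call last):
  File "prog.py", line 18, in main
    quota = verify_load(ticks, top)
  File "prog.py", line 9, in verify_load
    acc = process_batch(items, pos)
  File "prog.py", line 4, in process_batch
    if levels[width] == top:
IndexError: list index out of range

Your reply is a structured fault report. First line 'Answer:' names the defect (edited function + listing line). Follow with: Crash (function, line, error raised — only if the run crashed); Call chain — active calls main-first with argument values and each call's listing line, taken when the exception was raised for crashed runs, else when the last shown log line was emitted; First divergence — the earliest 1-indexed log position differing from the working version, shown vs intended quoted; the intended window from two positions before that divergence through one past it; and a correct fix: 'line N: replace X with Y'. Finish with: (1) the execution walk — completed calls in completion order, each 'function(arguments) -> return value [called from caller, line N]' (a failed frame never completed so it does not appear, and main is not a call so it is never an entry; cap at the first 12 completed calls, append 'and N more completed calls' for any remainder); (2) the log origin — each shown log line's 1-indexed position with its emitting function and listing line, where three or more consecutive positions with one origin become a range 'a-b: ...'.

Answer: the defect is in process_batch at line 3.
The tell: After 3 matching log lines the faulty run goes silent, while the working version continues with 'hit index 3'.
Crash: process_batch, line 4, IndexError.
Call chain: main -> verify_load([6, 5, 11, 4, 10], 4) (called at line 18) -> process_batch([6, 5, 11, 4, 10], 4) (called at line 9).
First divergence: position 4 — the faulty run's log ends after 3 lines; the working version continues with 'hit index 3'.
Intended log window:
  2: verify_load: 5 entries, threshold 4
  3: enter process_batch: 5 items against 4
  4: hit index 3
  5: checkpoint: 12
Execution walk:
  (no call completed)
Origin of each log line:
  1: from main, line 17
  2: from verify_load, line 8
  3: from process_batch, line 2
A correct fix: line 3: replace `-2` with `0`.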